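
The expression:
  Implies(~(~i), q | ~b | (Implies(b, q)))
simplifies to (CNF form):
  q | ~b | ~i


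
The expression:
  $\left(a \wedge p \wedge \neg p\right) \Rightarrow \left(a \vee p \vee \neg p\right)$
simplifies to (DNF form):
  $\text{True}$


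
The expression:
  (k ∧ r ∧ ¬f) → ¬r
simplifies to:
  f ∨ ¬k ∨ ¬r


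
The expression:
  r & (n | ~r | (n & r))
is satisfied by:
  {r: True, n: True}


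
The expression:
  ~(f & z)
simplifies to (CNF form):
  ~f | ~z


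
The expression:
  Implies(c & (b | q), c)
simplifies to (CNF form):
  True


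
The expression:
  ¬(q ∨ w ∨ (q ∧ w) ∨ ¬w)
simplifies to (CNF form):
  False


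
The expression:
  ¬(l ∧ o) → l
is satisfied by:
  {l: True}


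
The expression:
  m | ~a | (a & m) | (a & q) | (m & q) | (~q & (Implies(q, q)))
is always true.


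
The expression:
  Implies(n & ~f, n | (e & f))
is always true.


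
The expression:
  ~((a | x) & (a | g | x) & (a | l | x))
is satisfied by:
  {x: False, a: False}


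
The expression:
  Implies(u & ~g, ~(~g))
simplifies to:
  g | ~u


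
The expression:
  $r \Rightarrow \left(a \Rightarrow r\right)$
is always true.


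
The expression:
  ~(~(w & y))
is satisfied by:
  {w: True, y: True}


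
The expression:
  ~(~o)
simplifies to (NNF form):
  o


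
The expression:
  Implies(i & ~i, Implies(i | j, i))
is always true.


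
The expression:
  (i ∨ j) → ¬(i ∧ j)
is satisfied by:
  {i: False, j: False}
  {j: True, i: False}
  {i: True, j: False}


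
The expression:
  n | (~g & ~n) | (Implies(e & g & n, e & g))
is always true.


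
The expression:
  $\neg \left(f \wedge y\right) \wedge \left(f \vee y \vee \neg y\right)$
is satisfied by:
  {y: False, f: False}
  {f: True, y: False}
  {y: True, f: False}


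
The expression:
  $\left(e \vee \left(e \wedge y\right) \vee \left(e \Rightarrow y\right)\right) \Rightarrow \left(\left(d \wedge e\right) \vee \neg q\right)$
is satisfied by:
  {e: True, d: True, q: False}
  {e: True, d: False, q: False}
  {d: True, e: False, q: False}
  {e: False, d: False, q: False}
  {q: True, e: True, d: True}


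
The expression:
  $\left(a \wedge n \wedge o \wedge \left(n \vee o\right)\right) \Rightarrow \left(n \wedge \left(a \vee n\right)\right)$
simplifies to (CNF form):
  $\text{True}$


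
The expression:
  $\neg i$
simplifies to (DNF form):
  $\neg i$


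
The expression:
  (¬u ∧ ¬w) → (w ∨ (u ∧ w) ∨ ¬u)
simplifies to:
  True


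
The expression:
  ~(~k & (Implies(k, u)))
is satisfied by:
  {k: True}


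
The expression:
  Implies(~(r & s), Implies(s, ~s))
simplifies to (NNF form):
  r | ~s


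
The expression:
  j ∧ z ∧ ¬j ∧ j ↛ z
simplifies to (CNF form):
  False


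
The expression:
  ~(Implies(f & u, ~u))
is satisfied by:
  {u: True, f: True}


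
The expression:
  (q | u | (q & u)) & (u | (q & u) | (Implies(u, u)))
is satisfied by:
  {q: True, u: True}
  {q: True, u: False}
  {u: True, q: False}


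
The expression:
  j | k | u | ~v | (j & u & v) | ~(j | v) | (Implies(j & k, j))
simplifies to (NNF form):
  True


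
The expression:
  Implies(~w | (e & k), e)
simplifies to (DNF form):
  e | w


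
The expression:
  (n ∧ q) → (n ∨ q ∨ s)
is always true.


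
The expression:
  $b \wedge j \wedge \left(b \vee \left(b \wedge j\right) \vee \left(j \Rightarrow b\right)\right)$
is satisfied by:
  {j: True, b: True}


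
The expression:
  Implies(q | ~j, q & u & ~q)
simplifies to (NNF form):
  j & ~q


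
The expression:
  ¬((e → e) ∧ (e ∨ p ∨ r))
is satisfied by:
  {e: False, p: False, r: False}


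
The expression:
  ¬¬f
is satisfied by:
  {f: True}


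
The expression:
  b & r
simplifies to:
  b & r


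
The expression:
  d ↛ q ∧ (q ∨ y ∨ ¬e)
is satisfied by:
  {d: True, y: True, q: False, e: False}
  {d: True, q: False, e: False, y: False}
  {d: True, y: True, e: True, q: False}


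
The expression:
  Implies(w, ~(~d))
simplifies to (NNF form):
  d | ~w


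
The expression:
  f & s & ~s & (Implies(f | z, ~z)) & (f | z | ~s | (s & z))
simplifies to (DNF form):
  False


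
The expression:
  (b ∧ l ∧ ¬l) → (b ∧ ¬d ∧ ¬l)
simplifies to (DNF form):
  True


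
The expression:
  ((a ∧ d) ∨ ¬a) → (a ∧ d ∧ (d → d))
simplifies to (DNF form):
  a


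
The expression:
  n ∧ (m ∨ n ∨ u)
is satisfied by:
  {n: True}


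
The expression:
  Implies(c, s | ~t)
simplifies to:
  s | ~c | ~t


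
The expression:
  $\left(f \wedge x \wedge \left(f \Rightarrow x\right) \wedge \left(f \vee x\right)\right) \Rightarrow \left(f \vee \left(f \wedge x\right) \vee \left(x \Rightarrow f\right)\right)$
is always true.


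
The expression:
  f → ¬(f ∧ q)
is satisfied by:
  {q: False, f: False}
  {f: True, q: False}
  {q: True, f: False}


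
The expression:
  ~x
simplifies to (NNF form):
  ~x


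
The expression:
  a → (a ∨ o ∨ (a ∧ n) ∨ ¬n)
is always true.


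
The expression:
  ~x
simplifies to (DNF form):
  ~x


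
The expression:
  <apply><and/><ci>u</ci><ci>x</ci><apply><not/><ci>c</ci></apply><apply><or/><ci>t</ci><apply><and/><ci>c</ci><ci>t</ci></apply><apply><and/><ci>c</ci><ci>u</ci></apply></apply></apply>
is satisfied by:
  {t: True, u: True, x: True, c: False}


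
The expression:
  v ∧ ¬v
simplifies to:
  False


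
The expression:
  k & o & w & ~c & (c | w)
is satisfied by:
  {w: True, o: True, k: True, c: False}


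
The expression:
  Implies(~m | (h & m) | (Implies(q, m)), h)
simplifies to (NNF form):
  h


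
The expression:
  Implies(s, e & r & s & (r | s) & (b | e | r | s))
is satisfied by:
  {e: True, r: True, s: False}
  {e: True, r: False, s: False}
  {r: True, e: False, s: False}
  {e: False, r: False, s: False}
  {e: True, s: True, r: True}


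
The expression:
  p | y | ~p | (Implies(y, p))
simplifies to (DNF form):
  True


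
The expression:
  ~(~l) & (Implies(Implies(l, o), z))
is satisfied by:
  {z: True, l: True, o: False}
  {l: True, o: False, z: False}
  {z: True, o: True, l: True}


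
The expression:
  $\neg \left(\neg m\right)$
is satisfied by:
  {m: True}


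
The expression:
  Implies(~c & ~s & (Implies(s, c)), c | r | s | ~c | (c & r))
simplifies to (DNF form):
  True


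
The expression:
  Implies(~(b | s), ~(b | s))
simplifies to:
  True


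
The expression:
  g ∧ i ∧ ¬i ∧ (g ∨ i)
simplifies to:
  False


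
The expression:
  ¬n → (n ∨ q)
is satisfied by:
  {n: True, q: True}
  {n: True, q: False}
  {q: True, n: False}


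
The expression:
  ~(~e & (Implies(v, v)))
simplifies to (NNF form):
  e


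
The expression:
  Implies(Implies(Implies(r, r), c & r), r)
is always true.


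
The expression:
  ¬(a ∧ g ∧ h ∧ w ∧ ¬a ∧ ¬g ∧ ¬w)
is always true.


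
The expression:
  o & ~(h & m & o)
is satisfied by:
  {o: True, h: False, m: False}
  {m: True, o: True, h: False}
  {h: True, o: True, m: False}


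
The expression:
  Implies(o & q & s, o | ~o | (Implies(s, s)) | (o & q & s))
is always true.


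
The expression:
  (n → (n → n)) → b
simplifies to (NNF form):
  b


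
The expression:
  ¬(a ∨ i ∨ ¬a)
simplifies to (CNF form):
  False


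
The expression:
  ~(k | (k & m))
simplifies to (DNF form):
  ~k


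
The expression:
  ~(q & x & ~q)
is always true.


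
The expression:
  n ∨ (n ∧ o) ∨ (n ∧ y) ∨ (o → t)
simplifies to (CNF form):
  n ∨ t ∨ ¬o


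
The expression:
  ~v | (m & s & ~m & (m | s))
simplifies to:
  ~v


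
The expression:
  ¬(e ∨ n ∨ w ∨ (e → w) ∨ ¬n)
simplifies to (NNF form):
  False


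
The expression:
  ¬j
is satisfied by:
  {j: False}


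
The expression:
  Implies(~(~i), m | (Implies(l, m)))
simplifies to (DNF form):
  m | ~i | ~l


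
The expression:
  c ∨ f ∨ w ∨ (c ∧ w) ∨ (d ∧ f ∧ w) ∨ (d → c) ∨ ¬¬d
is always true.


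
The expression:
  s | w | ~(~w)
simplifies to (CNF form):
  s | w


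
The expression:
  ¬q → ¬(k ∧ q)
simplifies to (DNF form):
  True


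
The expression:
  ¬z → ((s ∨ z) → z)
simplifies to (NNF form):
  z ∨ ¬s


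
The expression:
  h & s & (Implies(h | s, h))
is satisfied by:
  {h: True, s: True}


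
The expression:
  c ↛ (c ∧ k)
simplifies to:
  c ∧ ¬k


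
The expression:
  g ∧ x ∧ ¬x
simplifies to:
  False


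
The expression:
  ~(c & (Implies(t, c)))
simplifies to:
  ~c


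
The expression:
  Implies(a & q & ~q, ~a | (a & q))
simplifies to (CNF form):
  True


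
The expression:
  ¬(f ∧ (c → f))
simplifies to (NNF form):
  ¬f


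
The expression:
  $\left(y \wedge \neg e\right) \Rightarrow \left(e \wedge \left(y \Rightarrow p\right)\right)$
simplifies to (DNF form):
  $e \vee \neg y$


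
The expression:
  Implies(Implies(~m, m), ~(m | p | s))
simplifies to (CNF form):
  ~m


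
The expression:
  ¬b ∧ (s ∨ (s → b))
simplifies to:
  ¬b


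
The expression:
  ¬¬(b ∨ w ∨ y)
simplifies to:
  b ∨ w ∨ y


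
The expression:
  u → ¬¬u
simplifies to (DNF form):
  True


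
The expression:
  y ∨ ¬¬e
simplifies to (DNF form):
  e ∨ y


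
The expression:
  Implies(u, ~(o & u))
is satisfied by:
  {u: False, o: False}
  {o: True, u: False}
  {u: True, o: False}


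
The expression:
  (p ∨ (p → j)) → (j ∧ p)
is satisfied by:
  {p: True, j: True}


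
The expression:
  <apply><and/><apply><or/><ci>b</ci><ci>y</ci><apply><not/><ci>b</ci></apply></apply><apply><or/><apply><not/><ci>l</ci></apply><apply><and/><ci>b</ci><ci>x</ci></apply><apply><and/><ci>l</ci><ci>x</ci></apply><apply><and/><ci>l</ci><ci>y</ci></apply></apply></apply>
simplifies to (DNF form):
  <apply><or/><ci>x</ci><ci>y</ci><apply><not/><ci>l</ci></apply></apply>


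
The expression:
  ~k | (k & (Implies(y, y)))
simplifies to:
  True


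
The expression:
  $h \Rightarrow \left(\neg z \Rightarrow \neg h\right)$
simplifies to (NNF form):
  $z \vee \neg h$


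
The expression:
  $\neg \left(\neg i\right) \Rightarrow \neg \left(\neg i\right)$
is always true.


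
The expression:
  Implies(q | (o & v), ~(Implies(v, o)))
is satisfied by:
  {q: False, o: False, v: False}
  {v: True, q: False, o: False}
  {o: True, q: False, v: False}
  {v: True, q: True, o: False}


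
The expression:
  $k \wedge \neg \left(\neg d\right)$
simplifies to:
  $d \wedge k$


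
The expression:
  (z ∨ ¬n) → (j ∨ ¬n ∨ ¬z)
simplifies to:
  j ∨ ¬n ∨ ¬z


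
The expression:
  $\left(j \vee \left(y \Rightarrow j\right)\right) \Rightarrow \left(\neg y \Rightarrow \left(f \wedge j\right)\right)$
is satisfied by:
  {y: True, j: True, f: True}
  {y: True, j: True, f: False}
  {y: True, f: True, j: False}
  {y: True, f: False, j: False}
  {j: True, f: True, y: False}


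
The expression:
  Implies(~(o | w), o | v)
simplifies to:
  o | v | w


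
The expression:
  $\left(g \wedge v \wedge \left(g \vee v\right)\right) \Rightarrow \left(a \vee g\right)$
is always true.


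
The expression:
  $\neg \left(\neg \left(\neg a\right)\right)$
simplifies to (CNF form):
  $\neg a$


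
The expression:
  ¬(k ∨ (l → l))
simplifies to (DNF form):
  False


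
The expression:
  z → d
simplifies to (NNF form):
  d ∨ ¬z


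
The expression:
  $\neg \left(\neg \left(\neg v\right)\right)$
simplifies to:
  $\neg v$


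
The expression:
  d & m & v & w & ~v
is never true.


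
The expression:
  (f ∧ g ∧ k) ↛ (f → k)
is never true.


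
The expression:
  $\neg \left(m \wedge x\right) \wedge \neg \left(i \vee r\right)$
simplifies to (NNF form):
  $\neg i \wedge \neg r \wedge \left(\neg m \vee \neg x\right)$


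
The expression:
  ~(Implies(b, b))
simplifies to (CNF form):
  False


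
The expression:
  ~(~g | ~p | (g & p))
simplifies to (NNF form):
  False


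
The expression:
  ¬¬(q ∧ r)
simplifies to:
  q ∧ r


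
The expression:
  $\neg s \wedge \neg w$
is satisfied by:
  {w: False, s: False}


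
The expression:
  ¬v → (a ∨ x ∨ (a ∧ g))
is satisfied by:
  {a: True, x: True, v: True}
  {a: True, x: True, v: False}
  {a: True, v: True, x: False}
  {a: True, v: False, x: False}
  {x: True, v: True, a: False}
  {x: True, v: False, a: False}
  {v: True, x: False, a: False}


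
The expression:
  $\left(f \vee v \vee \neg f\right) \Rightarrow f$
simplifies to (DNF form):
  $f$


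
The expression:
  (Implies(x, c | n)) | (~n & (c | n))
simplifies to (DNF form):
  c | n | ~x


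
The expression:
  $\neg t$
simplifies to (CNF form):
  $\neg t$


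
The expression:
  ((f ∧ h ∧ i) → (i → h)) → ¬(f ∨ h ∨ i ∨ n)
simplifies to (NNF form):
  ¬f ∧ ¬h ∧ ¬i ∧ ¬n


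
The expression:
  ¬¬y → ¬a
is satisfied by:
  {y: False, a: False}
  {a: True, y: False}
  {y: True, a: False}


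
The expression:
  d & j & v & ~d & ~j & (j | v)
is never true.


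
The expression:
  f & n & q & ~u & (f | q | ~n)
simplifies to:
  f & n & q & ~u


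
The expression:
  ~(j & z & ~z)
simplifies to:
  True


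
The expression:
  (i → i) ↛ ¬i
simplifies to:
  i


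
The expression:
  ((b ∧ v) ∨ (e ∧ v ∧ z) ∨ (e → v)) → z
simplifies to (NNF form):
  z ∨ (e ∧ ¬v)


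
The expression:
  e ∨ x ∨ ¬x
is always true.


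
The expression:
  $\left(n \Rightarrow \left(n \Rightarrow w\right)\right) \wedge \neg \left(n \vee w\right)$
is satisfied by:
  {n: False, w: False}


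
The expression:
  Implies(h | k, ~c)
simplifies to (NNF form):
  ~c | (~h & ~k)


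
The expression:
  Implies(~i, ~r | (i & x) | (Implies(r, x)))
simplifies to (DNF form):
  i | x | ~r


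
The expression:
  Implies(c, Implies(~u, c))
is always true.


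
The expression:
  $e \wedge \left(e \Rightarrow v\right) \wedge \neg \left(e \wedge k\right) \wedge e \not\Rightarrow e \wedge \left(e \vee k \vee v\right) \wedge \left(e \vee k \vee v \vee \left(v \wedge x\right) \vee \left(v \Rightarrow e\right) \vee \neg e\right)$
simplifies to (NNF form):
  $\text{False}$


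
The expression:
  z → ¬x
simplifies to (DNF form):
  ¬x ∨ ¬z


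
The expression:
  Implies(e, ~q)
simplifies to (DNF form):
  ~e | ~q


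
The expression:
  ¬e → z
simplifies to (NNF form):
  e ∨ z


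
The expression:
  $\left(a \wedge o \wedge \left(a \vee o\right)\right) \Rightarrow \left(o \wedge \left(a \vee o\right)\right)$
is always true.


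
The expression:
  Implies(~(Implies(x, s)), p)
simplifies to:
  p | s | ~x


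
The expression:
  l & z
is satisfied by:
  {z: True, l: True}


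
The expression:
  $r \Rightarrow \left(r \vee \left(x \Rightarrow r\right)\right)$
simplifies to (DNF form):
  $\text{True}$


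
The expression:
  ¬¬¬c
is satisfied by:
  {c: False}


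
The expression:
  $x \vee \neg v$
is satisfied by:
  {x: True, v: False}
  {v: False, x: False}
  {v: True, x: True}


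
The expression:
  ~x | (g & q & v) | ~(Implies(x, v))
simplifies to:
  ~v | ~x | (g & q)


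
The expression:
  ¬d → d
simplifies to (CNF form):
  d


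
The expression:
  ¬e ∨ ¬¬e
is always true.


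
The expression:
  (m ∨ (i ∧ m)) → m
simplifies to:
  True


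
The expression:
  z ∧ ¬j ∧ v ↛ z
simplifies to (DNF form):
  False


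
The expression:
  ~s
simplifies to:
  ~s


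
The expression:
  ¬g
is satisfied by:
  {g: False}


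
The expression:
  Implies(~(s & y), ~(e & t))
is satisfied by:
  {y: True, s: True, e: False, t: False}
  {y: True, s: False, e: False, t: False}
  {s: True, y: False, e: False, t: False}
  {y: False, s: False, e: False, t: False}
  {y: True, t: True, s: True, e: False}
  {y: True, t: True, s: False, e: False}
  {t: True, s: True, y: False, e: False}
  {t: True, y: False, s: False, e: False}
  {y: True, e: True, s: True, t: False}
  {y: True, e: True, s: False, t: False}
  {e: True, s: True, y: False, t: False}
  {e: True, y: False, s: False, t: False}
  {y: True, t: True, e: True, s: True}


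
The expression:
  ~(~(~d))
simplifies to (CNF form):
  ~d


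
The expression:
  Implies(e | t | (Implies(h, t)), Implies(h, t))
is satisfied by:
  {t: True, h: False, e: False}
  {h: False, e: False, t: False}
  {t: True, e: True, h: False}
  {e: True, h: False, t: False}
  {t: True, h: True, e: False}
  {h: True, t: False, e: False}
  {t: True, e: True, h: True}


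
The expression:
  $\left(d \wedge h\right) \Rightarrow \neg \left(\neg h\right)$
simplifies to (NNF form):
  $\text{True}$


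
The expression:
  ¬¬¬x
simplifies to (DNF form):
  ¬x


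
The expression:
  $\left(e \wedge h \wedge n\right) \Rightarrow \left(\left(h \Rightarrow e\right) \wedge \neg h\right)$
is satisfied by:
  {h: False, e: False, n: False}
  {n: True, h: False, e: False}
  {e: True, h: False, n: False}
  {n: True, e: True, h: False}
  {h: True, n: False, e: False}
  {n: True, h: True, e: False}
  {e: True, h: True, n: False}


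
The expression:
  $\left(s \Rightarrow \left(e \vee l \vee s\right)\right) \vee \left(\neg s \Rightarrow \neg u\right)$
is always true.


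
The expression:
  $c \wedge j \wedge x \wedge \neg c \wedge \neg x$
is never true.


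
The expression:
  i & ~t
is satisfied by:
  {i: True, t: False}


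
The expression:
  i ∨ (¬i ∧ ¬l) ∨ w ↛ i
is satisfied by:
  {i: True, w: True, l: False}
  {i: True, l: False, w: False}
  {w: True, l: False, i: False}
  {w: False, l: False, i: False}
  {i: True, w: True, l: True}
  {i: True, l: True, w: False}
  {w: True, l: True, i: False}


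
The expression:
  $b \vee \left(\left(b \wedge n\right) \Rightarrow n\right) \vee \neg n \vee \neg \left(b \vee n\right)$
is always true.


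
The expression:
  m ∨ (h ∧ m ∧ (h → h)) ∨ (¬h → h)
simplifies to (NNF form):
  h ∨ m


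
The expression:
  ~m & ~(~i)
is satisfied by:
  {i: True, m: False}


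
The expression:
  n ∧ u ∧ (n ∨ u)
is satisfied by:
  {u: True, n: True}


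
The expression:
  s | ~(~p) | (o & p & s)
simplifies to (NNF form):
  p | s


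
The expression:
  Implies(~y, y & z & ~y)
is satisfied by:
  {y: True}


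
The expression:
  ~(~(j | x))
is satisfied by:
  {x: True, j: True}
  {x: True, j: False}
  {j: True, x: False}


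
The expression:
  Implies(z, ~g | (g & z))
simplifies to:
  True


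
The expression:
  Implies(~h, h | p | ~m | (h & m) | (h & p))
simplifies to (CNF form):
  h | p | ~m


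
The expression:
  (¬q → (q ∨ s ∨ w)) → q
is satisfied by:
  {q: True, s: False, w: False}
  {q: True, w: True, s: False}
  {q: True, s: True, w: False}
  {q: True, w: True, s: True}
  {w: False, s: False, q: False}


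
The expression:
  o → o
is always true.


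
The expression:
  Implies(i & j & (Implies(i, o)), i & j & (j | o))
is always true.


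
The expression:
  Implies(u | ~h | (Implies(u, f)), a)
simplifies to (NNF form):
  a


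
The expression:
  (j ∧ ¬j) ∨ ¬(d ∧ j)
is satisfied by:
  {d: False, j: False}
  {j: True, d: False}
  {d: True, j: False}


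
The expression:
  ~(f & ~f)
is always true.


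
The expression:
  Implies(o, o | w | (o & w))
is always true.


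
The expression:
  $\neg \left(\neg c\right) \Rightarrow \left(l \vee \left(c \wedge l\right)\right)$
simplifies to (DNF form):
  $l \vee \neg c$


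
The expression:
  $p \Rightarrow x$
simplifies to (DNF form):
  $x \vee \neg p$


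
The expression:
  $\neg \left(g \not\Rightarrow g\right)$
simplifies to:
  $\text{True}$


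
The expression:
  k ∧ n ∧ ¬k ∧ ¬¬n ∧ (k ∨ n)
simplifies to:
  False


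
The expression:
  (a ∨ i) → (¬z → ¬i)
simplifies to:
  z ∨ ¬i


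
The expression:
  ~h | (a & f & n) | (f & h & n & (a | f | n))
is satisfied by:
  {n: True, f: True, h: False}
  {n: True, f: False, h: False}
  {f: True, n: False, h: False}
  {n: False, f: False, h: False}
  {n: True, h: True, f: True}


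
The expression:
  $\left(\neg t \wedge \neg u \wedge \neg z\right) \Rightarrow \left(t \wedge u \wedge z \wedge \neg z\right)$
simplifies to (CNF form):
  $t \vee u \vee z$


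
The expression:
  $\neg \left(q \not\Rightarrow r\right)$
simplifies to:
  $r \vee \neg q$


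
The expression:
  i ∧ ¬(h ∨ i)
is never true.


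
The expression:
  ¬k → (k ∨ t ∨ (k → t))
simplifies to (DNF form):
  True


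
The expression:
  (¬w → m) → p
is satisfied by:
  {p: True, w: False, m: False}
  {p: True, m: True, w: False}
  {p: True, w: True, m: False}
  {p: True, m: True, w: True}
  {m: False, w: False, p: False}


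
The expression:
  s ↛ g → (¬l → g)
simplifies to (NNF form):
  g ∨ l ∨ ¬s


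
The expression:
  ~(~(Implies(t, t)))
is always true.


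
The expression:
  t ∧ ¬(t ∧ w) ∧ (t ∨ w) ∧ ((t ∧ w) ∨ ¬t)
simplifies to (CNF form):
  False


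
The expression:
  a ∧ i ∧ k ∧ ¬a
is never true.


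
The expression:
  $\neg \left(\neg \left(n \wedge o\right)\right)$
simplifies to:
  $n \wedge o$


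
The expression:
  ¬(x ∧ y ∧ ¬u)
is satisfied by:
  {u: True, y: False, x: False}
  {u: False, y: False, x: False}
  {x: True, u: True, y: False}
  {x: True, u: False, y: False}
  {y: True, u: True, x: False}
  {y: True, u: False, x: False}
  {y: True, x: True, u: True}


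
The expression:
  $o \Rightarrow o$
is always true.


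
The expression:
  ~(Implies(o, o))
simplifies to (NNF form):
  False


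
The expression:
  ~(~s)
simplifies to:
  s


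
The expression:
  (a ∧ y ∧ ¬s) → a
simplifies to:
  True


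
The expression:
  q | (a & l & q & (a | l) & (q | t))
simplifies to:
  q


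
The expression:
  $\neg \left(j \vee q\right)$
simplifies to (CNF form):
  $\neg j \wedge \neg q$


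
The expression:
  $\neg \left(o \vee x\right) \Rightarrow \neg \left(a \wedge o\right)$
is always true.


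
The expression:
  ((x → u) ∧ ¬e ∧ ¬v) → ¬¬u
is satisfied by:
  {u: True, x: True, v: True, e: True}
  {u: True, x: True, v: True, e: False}
  {u: True, x: True, e: True, v: False}
  {u: True, x: True, e: False, v: False}
  {u: True, v: True, e: True, x: False}
  {u: True, v: True, e: False, x: False}
  {u: True, v: False, e: True, x: False}
  {u: True, v: False, e: False, x: False}
  {x: True, v: True, e: True, u: False}
  {x: True, v: True, e: False, u: False}
  {x: True, e: True, v: False, u: False}
  {x: True, e: False, v: False, u: False}
  {v: True, e: True, x: False, u: False}
  {v: True, x: False, e: False, u: False}
  {e: True, x: False, v: False, u: False}


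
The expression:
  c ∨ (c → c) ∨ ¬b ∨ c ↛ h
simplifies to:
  True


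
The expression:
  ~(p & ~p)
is always true.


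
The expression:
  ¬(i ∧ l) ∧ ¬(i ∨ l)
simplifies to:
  ¬i ∧ ¬l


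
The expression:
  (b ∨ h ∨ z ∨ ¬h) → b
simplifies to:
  b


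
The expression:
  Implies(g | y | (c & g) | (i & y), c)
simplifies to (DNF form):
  c | (~g & ~y)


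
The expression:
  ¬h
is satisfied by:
  {h: False}


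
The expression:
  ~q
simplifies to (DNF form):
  ~q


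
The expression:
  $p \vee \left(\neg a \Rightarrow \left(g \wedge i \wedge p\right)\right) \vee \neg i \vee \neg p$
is always true.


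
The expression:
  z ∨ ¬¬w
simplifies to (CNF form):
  w ∨ z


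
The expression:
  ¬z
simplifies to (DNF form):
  ¬z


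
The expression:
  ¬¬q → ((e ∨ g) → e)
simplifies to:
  e ∨ ¬g ∨ ¬q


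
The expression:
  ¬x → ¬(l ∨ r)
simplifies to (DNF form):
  x ∨ (¬l ∧ ¬r)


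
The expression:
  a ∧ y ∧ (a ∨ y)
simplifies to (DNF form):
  a ∧ y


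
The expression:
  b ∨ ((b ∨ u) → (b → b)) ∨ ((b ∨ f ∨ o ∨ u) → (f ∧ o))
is always true.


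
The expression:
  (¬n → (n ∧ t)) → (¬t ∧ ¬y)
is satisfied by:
  {y: False, n: False, t: False}
  {t: True, y: False, n: False}
  {y: True, t: False, n: False}
  {t: True, y: True, n: False}
  {n: True, t: False, y: False}


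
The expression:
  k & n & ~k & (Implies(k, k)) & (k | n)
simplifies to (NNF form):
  False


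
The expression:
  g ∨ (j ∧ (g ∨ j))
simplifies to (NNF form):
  g ∨ j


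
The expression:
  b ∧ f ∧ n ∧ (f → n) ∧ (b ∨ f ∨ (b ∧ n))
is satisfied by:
  {b: True, f: True, n: True}


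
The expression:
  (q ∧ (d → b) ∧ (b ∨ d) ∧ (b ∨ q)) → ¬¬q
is always true.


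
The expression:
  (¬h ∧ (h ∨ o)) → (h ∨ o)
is always true.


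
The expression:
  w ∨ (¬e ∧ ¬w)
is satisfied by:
  {w: True, e: False}
  {e: False, w: False}
  {e: True, w: True}


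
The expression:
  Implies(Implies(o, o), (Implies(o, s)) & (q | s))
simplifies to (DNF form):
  s | (q & ~o)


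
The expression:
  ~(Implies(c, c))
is never true.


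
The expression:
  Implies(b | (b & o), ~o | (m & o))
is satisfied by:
  {m: True, o: False, b: False}
  {o: False, b: False, m: False}
  {b: True, m: True, o: False}
  {b: True, o: False, m: False}
  {m: True, o: True, b: False}
  {o: True, m: False, b: False}
  {b: True, o: True, m: True}


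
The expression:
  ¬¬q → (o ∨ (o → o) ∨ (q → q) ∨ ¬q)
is always true.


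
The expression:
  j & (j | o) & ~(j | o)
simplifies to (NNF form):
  False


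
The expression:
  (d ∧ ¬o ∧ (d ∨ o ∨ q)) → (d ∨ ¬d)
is always true.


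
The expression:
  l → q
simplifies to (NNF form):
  q ∨ ¬l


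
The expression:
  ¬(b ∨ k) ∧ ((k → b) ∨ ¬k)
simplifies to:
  ¬b ∧ ¬k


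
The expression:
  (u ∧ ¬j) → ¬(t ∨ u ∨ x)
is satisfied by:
  {j: True, u: False}
  {u: False, j: False}
  {u: True, j: True}


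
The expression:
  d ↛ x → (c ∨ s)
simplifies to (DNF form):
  c ∨ s ∨ x ∨ ¬d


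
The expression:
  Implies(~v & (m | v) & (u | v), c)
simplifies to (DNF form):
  c | v | ~m | ~u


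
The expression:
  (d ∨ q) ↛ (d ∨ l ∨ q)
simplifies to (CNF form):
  False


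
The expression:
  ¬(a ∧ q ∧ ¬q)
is always true.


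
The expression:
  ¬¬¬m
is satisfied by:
  {m: False}


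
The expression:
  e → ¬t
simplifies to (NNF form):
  ¬e ∨ ¬t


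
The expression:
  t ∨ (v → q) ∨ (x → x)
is always true.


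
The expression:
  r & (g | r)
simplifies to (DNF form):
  r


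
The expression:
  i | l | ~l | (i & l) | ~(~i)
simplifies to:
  True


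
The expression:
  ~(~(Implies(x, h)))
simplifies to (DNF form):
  h | ~x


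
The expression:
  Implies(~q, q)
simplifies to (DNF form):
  q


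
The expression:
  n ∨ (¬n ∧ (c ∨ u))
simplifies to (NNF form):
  c ∨ n ∨ u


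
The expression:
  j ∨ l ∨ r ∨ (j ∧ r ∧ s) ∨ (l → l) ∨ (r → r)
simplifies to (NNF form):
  True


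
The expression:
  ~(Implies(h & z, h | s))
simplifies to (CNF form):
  False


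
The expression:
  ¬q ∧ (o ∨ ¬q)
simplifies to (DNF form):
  ¬q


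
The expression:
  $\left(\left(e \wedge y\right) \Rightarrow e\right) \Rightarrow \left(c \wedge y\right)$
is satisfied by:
  {c: True, y: True}


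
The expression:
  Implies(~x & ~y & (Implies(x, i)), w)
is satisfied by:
  {y: True, w: True, x: True}
  {y: True, w: True, x: False}
  {y: True, x: True, w: False}
  {y: True, x: False, w: False}
  {w: True, x: True, y: False}
  {w: True, x: False, y: False}
  {x: True, w: False, y: False}


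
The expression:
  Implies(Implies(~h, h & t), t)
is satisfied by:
  {t: True, h: False}
  {h: False, t: False}
  {h: True, t: True}


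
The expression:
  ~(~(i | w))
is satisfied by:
  {i: True, w: True}
  {i: True, w: False}
  {w: True, i: False}


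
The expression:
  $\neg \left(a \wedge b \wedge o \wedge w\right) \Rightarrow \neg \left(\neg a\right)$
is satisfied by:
  {a: True}


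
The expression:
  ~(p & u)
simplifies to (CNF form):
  ~p | ~u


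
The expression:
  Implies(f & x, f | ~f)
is always true.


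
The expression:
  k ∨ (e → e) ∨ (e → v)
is always true.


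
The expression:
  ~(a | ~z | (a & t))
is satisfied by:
  {z: True, a: False}


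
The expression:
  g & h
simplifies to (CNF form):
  g & h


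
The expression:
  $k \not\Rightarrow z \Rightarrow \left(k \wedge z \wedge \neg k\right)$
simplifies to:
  $z \vee \neg k$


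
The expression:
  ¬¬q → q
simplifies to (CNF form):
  True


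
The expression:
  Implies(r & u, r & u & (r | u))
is always true.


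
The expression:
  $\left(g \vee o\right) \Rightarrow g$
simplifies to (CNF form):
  $g \vee \neg o$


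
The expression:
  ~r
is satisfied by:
  {r: False}


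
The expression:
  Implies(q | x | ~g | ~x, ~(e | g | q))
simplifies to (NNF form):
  ~e & ~g & ~q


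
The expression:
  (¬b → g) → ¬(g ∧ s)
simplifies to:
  ¬g ∨ ¬s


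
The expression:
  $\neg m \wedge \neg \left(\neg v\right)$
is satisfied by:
  {v: True, m: False}


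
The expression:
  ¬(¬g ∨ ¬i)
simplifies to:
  g ∧ i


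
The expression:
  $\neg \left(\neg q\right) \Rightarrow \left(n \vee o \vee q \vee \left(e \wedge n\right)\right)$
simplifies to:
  $\text{True}$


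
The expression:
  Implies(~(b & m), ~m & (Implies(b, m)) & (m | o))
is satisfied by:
  {b: True, m: True, o: True}
  {b: True, m: True, o: False}
  {o: True, b: False, m: False}


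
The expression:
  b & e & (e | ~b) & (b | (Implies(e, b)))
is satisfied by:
  {e: True, b: True}


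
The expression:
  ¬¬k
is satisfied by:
  {k: True}


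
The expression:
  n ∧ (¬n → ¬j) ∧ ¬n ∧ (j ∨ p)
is never true.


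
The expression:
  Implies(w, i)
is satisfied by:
  {i: True, w: False}
  {w: False, i: False}
  {w: True, i: True}


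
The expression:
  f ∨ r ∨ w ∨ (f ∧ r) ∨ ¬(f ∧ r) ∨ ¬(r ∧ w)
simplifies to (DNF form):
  True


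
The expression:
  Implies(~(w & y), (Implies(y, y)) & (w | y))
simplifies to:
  w | y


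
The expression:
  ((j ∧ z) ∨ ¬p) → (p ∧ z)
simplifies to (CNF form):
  p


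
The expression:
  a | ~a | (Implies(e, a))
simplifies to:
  True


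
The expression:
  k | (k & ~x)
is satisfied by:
  {k: True}


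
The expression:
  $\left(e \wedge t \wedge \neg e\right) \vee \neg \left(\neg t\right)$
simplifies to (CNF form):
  $t$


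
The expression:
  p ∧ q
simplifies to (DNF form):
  p ∧ q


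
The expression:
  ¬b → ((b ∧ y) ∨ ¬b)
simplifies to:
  True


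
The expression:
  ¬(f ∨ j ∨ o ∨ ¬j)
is never true.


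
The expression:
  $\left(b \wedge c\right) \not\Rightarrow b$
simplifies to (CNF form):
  $\text{False}$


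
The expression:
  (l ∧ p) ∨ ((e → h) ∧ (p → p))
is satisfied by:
  {h: True, p: True, l: True, e: False}
  {h: True, p: True, l: False, e: False}
  {h: True, l: True, e: False, p: False}
  {h: True, l: False, e: False, p: False}
  {p: True, l: True, e: False, h: False}
  {p: True, l: False, e: False, h: False}
  {l: True, p: False, e: False, h: False}
  {l: False, p: False, e: False, h: False}
  {h: True, p: True, e: True, l: True}
  {h: True, p: True, e: True, l: False}
  {h: True, e: True, l: True, p: False}
  {h: True, e: True, l: False, p: False}
  {p: True, e: True, l: True, h: False}


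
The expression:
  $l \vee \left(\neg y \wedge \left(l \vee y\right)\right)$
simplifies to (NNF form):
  $l$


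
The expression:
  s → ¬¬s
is always true.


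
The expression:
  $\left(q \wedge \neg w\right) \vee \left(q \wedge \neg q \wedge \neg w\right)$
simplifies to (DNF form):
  $q \wedge \neg w$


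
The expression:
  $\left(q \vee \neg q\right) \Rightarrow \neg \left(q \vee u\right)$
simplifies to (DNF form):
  $\neg q \wedge \neg u$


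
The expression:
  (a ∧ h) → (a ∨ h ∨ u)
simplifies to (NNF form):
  True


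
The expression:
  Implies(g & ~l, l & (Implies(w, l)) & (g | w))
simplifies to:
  l | ~g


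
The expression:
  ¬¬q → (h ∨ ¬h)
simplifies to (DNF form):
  True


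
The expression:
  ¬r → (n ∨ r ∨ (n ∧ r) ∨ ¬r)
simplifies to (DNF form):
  True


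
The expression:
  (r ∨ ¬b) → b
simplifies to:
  b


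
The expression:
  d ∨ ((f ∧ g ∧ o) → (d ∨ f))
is always true.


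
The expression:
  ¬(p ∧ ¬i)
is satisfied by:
  {i: True, p: False}
  {p: False, i: False}
  {p: True, i: True}


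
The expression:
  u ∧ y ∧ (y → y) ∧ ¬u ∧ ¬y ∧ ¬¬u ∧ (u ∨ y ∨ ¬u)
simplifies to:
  False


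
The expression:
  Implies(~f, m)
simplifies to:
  f | m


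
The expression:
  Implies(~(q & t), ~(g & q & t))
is always true.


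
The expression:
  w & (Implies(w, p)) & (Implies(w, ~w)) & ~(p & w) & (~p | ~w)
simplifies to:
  False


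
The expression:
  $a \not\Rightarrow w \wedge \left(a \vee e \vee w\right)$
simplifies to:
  $a \wedge \neg w$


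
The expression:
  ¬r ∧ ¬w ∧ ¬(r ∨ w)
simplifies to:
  ¬r ∧ ¬w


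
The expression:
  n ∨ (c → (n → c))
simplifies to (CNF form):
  True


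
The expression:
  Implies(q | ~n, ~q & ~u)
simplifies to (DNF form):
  (n & ~q) | (~q & ~u)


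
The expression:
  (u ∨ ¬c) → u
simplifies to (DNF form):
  c ∨ u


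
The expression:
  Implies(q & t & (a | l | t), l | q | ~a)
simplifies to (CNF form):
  True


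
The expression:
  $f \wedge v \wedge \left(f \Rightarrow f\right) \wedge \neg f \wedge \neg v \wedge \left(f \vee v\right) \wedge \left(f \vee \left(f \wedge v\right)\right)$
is never true.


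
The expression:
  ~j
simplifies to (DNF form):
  ~j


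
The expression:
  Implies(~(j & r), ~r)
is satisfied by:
  {j: True, r: False}
  {r: False, j: False}
  {r: True, j: True}


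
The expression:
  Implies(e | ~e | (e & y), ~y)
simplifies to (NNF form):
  ~y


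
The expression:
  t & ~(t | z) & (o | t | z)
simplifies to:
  False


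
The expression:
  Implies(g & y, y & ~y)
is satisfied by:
  {g: False, y: False}
  {y: True, g: False}
  {g: True, y: False}


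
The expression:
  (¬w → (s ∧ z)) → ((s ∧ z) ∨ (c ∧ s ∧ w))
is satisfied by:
  {z: True, s: True, c: True, w: False}
  {z: True, s: True, c: False, w: False}
  {s: True, c: True, w: False, z: False}
  {s: True, c: False, w: False, z: False}
  {z: True, c: True, w: False, s: False}
  {z: True, c: False, w: False, s: False}
  {c: True, z: False, w: False, s: False}
  {c: False, z: False, w: False, s: False}
  {z: True, s: True, w: True, c: True}
  {z: True, s: True, w: True, c: False}
  {s: True, w: True, c: True, z: False}


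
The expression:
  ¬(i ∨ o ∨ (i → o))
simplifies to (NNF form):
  False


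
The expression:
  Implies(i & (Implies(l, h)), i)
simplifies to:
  True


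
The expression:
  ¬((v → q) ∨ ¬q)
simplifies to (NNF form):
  False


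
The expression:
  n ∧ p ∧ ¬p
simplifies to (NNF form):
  False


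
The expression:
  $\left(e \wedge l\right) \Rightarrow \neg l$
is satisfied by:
  {l: False, e: False}
  {e: True, l: False}
  {l: True, e: False}


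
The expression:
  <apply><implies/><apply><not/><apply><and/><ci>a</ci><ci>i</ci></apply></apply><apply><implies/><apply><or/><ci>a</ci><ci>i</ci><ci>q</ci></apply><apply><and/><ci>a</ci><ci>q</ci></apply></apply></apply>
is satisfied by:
  {i: True, q: True, a: True}
  {i: True, a: True, q: False}
  {q: True, a: True, i: False}
  {a: False, i: False, q: False}


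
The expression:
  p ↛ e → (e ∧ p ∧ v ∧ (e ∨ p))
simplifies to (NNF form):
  e ∨ ¬p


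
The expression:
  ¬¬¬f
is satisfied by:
  {f: False}


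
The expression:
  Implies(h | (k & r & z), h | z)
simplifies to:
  True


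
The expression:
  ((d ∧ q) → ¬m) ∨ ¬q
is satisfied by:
  {m: False, q: False, d: False}
  {d: True, m: False, q: False}
  {q: True, m: False, d: False}
  {d: True, q: True, m: False}
  {m: True, d: False, q: False}
  {d: True, m: True, q: False}
  {q: True, m: True, d: False}


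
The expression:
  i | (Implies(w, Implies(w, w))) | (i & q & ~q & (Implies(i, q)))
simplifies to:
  True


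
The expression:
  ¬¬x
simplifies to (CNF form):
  x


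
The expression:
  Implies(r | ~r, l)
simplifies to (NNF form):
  l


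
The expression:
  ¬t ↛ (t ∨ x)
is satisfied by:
  {x: False, t: False}


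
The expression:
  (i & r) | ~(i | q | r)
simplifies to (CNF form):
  (i | ~q) & (i | ~r) & (r | ~i)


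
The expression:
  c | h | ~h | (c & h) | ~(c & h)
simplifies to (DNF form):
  True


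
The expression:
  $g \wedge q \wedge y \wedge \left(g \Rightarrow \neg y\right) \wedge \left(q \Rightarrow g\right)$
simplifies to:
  $\text{False}$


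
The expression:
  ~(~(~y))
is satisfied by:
  {y: False}


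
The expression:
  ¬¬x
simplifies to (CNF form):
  x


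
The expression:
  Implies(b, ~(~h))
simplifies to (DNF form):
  h | ~b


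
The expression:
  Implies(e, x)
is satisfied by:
  {x: True, e: False}
  {e: False, x: False}
  {e: True, x: True}


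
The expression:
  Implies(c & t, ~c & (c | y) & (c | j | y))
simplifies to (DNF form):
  ~c | ~t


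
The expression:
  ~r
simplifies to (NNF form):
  ~r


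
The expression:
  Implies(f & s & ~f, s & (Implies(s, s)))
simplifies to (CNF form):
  True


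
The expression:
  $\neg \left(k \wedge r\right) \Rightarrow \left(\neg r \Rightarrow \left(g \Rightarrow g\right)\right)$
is always true.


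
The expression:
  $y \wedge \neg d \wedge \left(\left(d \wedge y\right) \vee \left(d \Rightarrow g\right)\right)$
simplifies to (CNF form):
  $y \wedge \neg d$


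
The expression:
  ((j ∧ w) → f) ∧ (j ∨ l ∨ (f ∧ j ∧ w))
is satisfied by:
  {j: True, f: True, l: True, w: False}
  {j: True, f: True, l: False, w: False}
  {j: True, l: True, f: False, w: False}
  {j: True, l: False, f: False, w: False}
  {j: True, w: True, f: True, l: True}
  {j: True, w: True, f: True, l: False}
  {f: True, l: True, w: False, j: False}
  {f: False, l: True, w: False, j: False}
  {w: True, f: True, l: True, j: False}
  {w: True, l: True, f: False, j: False}
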